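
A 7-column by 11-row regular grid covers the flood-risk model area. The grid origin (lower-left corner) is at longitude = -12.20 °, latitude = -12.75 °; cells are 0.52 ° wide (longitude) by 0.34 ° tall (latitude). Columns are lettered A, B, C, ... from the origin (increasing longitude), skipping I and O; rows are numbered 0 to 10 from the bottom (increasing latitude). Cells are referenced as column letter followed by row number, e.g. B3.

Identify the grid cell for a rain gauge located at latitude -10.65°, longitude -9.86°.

Column index: ⌊(-9.86 − -12.20) / 0.52⌋ = ⌊4.500⌋ = 4 → column E
Row offset from origin: ⌊(-10.65 − -12.75) / 0.34⌋ = ⌊6.176⌋ = 6 → row 6

E6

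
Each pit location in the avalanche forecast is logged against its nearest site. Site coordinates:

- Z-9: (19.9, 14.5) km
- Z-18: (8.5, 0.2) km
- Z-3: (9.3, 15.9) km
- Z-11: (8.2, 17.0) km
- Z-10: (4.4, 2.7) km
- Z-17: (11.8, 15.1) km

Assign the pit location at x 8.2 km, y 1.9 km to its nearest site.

Squared distances to each site:
Z-9: 295.650; Z-18: 2.980; Z-3: 197.210; Z-11: 228.010; Z-10: 15.080; Z-17: 187.200.
Minimum at Z-18.

Z-18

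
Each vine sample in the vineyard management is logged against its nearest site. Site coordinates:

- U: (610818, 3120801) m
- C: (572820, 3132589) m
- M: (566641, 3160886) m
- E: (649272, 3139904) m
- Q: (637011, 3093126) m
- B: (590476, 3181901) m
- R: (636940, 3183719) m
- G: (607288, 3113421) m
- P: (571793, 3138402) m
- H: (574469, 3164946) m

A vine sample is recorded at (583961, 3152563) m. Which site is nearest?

H

Squared distances to each site:
U: 1730123093.000; C: 523082557.000; M: 369254729.000; E: 4425777002.000; Q: 6347059469.000; B: 903163469.000; R: 3777470777.000; G: 2076245093.000; P: 348594145.000; H: 243436753.000.
Minimum at H.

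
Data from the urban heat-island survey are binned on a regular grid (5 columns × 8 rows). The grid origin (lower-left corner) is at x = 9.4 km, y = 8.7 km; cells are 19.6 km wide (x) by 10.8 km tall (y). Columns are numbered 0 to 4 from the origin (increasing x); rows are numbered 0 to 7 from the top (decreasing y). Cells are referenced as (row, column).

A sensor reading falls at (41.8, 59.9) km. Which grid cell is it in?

Column index: ⌊(41.8 − 9.4) / 19.6⌋ = ⌊1.653⌋ = 1
Row offset from origin: ⌊(59.9 − 8.7) / 10.8⌋ = ⌊4.741⌋ = 4 → row 3 (counted from top)

(3, 1)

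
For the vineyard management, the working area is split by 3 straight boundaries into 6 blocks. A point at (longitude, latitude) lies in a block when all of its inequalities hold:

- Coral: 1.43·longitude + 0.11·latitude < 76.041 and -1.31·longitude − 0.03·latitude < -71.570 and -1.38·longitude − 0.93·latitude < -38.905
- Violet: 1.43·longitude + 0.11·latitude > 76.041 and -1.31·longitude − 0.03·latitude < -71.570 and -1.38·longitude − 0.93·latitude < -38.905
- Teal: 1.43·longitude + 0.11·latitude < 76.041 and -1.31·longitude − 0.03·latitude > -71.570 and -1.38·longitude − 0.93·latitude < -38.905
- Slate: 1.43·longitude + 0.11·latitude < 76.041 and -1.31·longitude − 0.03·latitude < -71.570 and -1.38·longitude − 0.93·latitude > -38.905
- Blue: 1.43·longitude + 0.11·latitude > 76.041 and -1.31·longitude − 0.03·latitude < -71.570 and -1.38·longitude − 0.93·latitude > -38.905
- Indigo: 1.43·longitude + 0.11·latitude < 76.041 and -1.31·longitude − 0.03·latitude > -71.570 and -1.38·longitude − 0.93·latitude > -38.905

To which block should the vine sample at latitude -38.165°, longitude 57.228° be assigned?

Violet

1.43·57.228 + 0.11·-38.165 = 77.638, which is > 76.041
-1.31·57.228 − 0.03·-38.165 = -73.824, which is < -71.570
-1.38·57.228 − 0.93·-38.165 = -43.481, which is < -38.905
This sign pattern matches Violet.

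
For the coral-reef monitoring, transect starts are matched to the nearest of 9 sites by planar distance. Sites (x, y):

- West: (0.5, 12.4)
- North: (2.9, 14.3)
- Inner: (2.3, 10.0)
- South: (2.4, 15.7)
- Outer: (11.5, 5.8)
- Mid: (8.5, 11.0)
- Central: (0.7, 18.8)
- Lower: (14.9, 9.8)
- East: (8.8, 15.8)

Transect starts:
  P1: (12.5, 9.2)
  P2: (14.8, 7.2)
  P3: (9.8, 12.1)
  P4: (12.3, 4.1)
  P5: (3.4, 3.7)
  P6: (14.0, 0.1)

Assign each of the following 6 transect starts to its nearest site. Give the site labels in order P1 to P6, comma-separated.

Lower, Lower, Mid, Outer, Inner, Outer

P1 → Lower (d²=6.12)
P2 → Lower (d²=6.77)
P3 → Mid (d²=2.90)
P4 → Outer (d²=3.53)
P5 → Inner (d²=40.90)
P6 → Outer (d²=38.74)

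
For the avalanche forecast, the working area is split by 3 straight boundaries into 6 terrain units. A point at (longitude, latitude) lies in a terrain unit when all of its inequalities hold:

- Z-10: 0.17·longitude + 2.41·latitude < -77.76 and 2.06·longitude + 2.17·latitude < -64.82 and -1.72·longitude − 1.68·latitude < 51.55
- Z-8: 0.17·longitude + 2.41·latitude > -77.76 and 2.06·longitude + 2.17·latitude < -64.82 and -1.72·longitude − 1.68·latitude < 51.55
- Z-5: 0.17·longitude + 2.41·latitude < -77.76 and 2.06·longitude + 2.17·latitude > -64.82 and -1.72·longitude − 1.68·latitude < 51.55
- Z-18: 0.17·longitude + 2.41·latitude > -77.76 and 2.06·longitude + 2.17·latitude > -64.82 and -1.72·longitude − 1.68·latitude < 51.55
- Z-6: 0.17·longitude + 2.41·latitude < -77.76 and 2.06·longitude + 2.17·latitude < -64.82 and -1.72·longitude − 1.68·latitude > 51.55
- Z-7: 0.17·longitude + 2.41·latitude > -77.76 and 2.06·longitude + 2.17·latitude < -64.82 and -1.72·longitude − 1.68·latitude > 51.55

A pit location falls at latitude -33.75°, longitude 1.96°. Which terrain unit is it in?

0.17·1.96 + 2.41·-33.75 = -81.004, which is < -77.76
2.06·1.96 + 2.17·-33.75 = -69.200, which is < -64.82
-1.72·1.96 − 1.68·-33.75 = 53.329, which is > 51.55
This sign pattern matches Z-6.

Z-6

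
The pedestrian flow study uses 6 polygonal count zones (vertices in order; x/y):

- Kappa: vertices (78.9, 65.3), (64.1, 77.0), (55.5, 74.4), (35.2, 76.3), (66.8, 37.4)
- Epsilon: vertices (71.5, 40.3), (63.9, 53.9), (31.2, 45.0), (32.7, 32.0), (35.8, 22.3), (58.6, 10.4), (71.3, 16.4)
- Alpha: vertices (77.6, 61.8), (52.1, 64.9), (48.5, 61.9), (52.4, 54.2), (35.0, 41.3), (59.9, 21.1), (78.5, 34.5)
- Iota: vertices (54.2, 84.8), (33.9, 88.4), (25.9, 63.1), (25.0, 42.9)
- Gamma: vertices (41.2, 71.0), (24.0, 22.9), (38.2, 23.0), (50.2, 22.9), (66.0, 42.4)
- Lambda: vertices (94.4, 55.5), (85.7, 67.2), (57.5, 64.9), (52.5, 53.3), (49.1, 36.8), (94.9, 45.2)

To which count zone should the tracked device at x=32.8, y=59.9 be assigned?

Cast a ray rightward from (32.8, 59.9). For each polygon, the edges (by vertex number in listed order) whose endpoints lie on opposite sides of y = 59.9, where each meets that height, and whether that is right or left of the point:
Kappa: 4–5 at x≈48.52 (right), 5–1 at x≈76.56 (right) → 2 crossings.
Epsilon: no edge straddles that height → 0 crossings.
Alpha: 3–4 at x≈49.51 (right), 7–1 at x≈77.66 (right) → 2 crossings.
Iota: 3–4 at x≈25.76 (left), 4–1 at x≈36.85 (right) → 1 crossing.
Gamma: 1–2 at x≈37.23 (right), 5–1 at x≈50.83 (right) → 2 crossings.
Lambda: 1–2 at x≈91.13 (right), 3–4 at x≈55.34 (right) → 2 crossings.
Only Iota has an odd count, so the point is inside Iota.

Iota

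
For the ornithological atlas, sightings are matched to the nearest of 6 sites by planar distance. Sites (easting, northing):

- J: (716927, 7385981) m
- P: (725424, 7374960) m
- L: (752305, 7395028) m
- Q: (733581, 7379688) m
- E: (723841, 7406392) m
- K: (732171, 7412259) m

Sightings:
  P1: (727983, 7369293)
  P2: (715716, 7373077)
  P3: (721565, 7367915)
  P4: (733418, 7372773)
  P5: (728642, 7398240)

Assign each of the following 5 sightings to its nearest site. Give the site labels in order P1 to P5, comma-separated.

P1 → P (d²=38663370.00)
P2 → P (d²=97790953.00)
P3 → P (d²=64523906.00)
P4 → Q (d²=47843794.00)
P5 → E (d²=89504705.00)

P, P, P, Q, E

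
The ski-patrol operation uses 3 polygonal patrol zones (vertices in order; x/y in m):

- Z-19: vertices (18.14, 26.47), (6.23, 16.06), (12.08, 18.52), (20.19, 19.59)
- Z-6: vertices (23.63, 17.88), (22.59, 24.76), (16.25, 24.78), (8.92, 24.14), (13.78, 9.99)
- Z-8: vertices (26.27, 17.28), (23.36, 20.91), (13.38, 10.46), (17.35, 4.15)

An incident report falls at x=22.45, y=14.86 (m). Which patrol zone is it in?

Z-8

Cast a ray rightward from (22.45, 14.86). For each polygon, the edges (by vertex number in listed order) whose endpoints lie on opposite sides of y = 14.86, where each meets that height, and whether that is right or left of the point:
Z-19: no edge straddles that height → 0 crossings.
Z-6: 4–5 at x≈12.107 (left), 5–1 at x≈19.860 (left) → 0 crossings.
Z-8: 2–3 at x≈17.582 (left), 4–1 at x≈24.626 (right) → 1 crossing.
Only Z-8 has an odd count, so the point is inside Z-8.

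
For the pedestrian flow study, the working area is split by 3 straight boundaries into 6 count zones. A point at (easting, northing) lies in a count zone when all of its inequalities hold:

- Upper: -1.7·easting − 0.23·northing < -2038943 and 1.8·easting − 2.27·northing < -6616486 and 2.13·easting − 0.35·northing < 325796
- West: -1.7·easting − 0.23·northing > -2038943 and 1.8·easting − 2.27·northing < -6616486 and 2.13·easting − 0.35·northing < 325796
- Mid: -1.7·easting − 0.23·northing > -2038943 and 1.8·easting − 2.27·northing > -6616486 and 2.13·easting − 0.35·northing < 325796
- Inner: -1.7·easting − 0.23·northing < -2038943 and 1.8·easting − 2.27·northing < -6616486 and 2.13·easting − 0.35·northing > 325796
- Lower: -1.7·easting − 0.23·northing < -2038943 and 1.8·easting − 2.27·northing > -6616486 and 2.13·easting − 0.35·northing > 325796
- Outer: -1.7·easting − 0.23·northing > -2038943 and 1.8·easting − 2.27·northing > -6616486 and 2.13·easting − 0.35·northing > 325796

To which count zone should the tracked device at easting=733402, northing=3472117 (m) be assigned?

-1.7·733402 − 0.23·3472117 = -2045370.310, which is < -2038943
1.8·733402 − 2.27·3472117 = -6561581.990, which is > -6616486
2.13·733402 − 0.35·3472117 = 346905.310, which is > 325796
This sign pattern matches Lower.

Lower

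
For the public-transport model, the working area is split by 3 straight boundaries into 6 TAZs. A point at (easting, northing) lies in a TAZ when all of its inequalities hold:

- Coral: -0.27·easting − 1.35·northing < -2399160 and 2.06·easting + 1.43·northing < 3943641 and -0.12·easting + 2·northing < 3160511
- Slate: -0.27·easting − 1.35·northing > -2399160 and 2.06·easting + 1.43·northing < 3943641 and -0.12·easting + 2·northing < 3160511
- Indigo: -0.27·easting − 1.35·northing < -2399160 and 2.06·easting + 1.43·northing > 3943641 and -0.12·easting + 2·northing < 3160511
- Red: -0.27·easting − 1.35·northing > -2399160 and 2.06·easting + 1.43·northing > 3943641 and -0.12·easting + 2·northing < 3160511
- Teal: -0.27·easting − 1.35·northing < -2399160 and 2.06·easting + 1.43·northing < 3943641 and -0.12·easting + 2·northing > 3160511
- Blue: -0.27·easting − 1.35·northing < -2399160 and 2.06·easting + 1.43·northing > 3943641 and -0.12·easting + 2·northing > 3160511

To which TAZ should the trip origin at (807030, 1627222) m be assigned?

-0.27·807030 − 1.35·1627222 = -2414647.800, which is < -2399160
2.06·807030 + 1.43·1627222 = 3989409.260, which is > 3943641
-0.12·807030 + 2·1627222 = 3157600.400, which is < 3160511
This sign pattern matches Indigo.

Indigo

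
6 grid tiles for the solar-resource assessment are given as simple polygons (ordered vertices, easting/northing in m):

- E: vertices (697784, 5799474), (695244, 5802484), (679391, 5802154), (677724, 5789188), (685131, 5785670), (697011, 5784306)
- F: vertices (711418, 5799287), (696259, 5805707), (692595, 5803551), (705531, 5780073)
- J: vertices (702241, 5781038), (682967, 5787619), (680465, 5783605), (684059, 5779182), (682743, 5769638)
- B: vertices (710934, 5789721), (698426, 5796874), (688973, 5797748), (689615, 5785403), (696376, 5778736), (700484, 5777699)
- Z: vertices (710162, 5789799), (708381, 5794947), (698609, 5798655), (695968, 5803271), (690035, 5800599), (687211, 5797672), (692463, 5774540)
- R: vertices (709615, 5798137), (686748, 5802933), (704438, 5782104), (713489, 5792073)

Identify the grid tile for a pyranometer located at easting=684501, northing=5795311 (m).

E

Cast a ray rightward from (684501, 5795311). For each polygon, the edges (by vertex number in listed order) whose endpoints lie on opposite sides of northing = 5795311, where each meets that height, and whether that is right or left of the point:
E: 3–4 at easting≈678511.2 (left), 6–1 at easting≈697571.8 (right) → 1 crossing.
F: 3–4 at easting≈697135.1 (right), 4–1 at easting≈710199.8 (right) → 2 crossings.
J: no edge straddles that height → 0 crossings.
B: 1–2 at easting≈701159.1 (right), 3–4 at easting≈689099.7 (right) → 2 crossings.
Z: 2–3 at easting≈707421.7 (right), 6–7 at easting≈687747.1 (right) → 2 crossings.
R: 2–3 at easting≈693221.3 (right), 4–1 at easting≈711420.4 (right) → 2 crossings.
Only E has an odd count, so the point is inside E.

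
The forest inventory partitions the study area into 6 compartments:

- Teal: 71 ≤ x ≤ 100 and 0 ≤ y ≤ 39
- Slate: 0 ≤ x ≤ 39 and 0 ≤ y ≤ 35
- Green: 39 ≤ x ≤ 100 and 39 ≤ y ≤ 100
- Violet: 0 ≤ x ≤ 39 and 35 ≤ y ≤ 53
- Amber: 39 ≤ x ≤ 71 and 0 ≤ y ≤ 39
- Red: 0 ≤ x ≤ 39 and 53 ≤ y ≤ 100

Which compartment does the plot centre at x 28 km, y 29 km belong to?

The point has x = 28 and y = 29.
Only Slate satisfies 0 ≤ x ≤ 39 and 0 ≤ y ≤ 35.

Slate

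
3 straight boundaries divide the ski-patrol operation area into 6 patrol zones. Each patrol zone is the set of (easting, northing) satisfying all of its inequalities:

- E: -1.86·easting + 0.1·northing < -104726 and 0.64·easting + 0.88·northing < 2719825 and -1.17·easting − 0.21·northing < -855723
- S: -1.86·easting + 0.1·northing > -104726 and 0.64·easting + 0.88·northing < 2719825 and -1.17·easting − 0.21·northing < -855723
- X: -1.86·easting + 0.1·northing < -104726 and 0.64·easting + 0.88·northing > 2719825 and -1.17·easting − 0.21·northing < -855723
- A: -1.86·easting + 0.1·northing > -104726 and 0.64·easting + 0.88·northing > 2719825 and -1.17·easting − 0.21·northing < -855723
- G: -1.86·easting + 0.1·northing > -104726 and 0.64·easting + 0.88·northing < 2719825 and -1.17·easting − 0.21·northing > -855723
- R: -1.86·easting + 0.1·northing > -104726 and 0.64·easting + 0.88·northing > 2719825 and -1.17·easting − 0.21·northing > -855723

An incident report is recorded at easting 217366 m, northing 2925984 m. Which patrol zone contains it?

-1.86·217366 + 0.1·2925984 = -111702.360, which is < -104726
0.64·217366 + 0.88·2925984 = 2713980.160, which is < 2719825
-1.17·217366 − 0.21·2925984 = -868774.860, which is < -855723
This sign pattern matches E.

E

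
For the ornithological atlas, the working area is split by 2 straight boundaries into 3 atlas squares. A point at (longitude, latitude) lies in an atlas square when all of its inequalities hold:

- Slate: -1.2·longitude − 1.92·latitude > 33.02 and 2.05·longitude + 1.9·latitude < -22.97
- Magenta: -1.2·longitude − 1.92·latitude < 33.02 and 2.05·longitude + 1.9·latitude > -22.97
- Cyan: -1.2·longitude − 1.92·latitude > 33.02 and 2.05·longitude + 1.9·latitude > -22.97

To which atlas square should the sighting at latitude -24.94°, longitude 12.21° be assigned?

Cyan

-1.2·12.21 − 1.92·-24.94 = 33.233, which is > 33.02
2.05·12.21 + 1.9·-24.94 = -22.356, which is > -22.97
This sign pattern matches Cyan.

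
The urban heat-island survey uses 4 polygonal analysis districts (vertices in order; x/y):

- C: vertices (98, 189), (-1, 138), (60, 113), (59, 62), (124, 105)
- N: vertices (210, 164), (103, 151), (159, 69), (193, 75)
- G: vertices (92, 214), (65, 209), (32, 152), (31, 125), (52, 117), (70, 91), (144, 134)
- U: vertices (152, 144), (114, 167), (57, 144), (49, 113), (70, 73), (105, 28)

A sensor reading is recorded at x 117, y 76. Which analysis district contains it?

U

Cast a ray rightward from (117, 76). For each polygon, the edges (by vertex number in listed order) whose endpoints lie on opposite sides of y = 76, where each meets that height, and whether that is right or left of the point:
C: 3–4 at x≈59.3 (left), 4–5 at x≈80.2 (left) → 0 crossings.
N: 2–3 at x≈154.2 (right), 4–1 at x≈193.2 (right) → 2 crossings.
G: no edge straddles that height → 0 crossings.
U: 4–5 at x≈68.4 (left), 6–1 at x≈124.4 (right) → 1 crossing.
Only U has an odd count, so the point is inside U.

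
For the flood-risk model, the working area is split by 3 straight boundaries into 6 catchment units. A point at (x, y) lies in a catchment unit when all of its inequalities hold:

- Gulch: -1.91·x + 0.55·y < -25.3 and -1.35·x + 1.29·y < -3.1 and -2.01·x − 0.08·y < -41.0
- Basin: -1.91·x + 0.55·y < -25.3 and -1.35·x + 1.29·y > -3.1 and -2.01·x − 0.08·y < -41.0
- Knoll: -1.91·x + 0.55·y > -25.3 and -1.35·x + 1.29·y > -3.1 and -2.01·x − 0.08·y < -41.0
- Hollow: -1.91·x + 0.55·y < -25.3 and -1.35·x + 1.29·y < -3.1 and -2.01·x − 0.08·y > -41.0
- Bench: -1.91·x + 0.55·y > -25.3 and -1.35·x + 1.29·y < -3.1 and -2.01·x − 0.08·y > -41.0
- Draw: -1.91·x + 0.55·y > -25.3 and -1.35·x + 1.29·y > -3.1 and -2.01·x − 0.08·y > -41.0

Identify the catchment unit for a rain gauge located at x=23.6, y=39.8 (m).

-1.91·23.6 + 0.55·39.8 = -23.186, which is > -25.3
-1.35·23.6 + 1.29·39.8 = 19.482, which is > -3.1
-2.01·23.6 − 0.08·39.8 = -50.620, which is < -41.0
This sign pattern matches Knoll.

Knoll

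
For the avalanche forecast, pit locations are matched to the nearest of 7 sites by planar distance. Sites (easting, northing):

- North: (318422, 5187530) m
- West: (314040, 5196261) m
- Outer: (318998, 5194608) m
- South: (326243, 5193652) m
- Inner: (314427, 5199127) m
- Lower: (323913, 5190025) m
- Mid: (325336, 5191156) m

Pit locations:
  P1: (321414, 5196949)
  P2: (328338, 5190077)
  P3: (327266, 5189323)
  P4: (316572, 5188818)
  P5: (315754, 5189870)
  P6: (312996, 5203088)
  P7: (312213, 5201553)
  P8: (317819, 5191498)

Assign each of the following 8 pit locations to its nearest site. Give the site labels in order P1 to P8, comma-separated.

P1 → Outer (d²=11317337.00)
P2 → Mid (d²=10176245.00)
P3 → Mid (d²=7084789.00)
P4 → North (d²=5081444.00)
P5 → North (d²=12593824.00)
P6 → Inner (d²=17737282.00)
P7 → Inner (d²=10787272.00)
P8 → Outer (d²=11062141.00)

Outer, Mid, Mid, North, North, Inner, Inner, Outer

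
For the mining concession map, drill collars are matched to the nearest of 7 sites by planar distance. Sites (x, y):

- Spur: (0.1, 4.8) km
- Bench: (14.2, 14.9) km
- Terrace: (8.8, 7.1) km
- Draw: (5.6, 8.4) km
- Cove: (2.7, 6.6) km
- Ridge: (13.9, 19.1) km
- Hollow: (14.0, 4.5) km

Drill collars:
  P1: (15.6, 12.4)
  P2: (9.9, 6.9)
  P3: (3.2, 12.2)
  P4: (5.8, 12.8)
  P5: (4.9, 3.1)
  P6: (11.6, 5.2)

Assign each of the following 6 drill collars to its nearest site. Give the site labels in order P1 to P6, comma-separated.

Bench, Terrace, Draw, Draw, Cove, Hollow

P1 → Bench (d²=8.21)
P2 → Terrace (d²=1.25)
P3 → Draw (d²=20.20)
P4 → Draw (d²=19.40)
P5 → Cove (d²=17.09)
P6 → Hollow (d²=6.25)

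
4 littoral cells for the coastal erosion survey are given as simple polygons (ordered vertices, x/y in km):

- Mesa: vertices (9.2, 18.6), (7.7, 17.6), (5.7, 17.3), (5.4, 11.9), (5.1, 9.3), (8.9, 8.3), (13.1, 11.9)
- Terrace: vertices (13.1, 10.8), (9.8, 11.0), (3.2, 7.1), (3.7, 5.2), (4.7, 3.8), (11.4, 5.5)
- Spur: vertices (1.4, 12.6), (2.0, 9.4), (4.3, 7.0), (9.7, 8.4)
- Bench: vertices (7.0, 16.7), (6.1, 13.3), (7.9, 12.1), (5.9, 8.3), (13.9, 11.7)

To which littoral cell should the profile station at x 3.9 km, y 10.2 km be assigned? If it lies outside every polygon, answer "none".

Cast a ray rightward from (3.9, 10.2). For each polygon, the edges (by vertex number in listed order) whose endpoints lie on opposite sides of y = 10.2, where each meets that height, and whether that is right or left of the point:
Mesa: 4–5 at x≈5.20 (right), 6–7 at x≈11.12 (right) → 2 crossings.
Terrace: 2–3 at x≈8.45 (right), 6–1 at x≈12.91 (right) → 2 crossings.
Spur: 1–2 at x≈1.85 (left), 4–1 at x≈6.14 (right) → 1 crossing.
Bench: 3–4 at x≈6.90 (right), 4–5 at x≈10.37 (right) → 2 crossings.
Only Spur has an odd count, so the point is inside Spur.

Spur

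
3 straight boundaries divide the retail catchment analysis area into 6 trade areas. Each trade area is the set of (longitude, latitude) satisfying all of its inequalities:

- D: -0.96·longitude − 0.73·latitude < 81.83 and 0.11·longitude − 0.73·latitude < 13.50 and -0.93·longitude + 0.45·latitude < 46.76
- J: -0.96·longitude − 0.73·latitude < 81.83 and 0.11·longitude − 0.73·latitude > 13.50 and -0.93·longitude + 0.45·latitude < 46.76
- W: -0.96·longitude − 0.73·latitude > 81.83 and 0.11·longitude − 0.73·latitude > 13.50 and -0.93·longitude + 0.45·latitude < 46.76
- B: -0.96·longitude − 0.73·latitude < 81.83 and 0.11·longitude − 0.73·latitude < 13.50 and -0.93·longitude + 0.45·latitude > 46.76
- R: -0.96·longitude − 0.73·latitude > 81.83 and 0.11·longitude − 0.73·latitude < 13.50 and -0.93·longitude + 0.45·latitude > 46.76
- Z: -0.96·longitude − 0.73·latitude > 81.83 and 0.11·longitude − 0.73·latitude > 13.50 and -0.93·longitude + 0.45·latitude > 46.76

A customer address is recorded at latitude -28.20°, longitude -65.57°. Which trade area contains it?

-0.96·-65.57 − 0.73·-28.20 = 83.533, which is > 81.83
0.11·-65.57 − 0.73·-28.20 = 13.373, which is < 13.50
-0.93·-65.57 + 0.45·-28.20 = 48.290, which is > 46.76
This sign pattern matches R.

R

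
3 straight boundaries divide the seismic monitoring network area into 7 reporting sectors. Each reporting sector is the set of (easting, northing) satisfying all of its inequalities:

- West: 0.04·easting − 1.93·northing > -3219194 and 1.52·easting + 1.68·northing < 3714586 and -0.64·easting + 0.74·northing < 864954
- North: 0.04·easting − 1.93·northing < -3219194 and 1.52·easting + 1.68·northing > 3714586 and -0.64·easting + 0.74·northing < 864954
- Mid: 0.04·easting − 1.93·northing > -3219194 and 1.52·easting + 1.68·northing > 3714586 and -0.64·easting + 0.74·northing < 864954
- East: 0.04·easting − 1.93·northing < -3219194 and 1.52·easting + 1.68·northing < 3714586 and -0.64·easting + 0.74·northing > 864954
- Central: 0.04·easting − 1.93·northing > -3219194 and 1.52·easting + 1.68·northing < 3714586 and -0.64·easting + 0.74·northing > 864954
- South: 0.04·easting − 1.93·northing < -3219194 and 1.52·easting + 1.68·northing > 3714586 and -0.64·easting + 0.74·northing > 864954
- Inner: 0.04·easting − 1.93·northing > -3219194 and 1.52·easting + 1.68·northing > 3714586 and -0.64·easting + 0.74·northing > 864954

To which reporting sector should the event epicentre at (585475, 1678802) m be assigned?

Central

0.04·585475 − 1.93·1678802 = -3216668.860, which is > -3219194
1.52·585475 + 1.68·1678802 = 3710309.360, which is < 3714586
-0.64·585475 + 0.74·1678802 = 867609.480, which is > 864954
This sign pattern matches Central.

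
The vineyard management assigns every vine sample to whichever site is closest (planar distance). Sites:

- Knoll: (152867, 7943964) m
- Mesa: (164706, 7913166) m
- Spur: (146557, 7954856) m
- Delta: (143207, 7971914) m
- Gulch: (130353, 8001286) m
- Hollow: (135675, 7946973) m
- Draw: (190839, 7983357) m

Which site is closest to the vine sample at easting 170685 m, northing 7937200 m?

Knoll

Squared distances to each site:
Knoll: 363232820.000; Mesa: 613381597.000; Spur: 893894720.000; Delta: 1960102280.000; Gulch: 5733685620.000; Hollow: 1321211629.000; Draw: 2536652365.000.
Minimum at Knoll.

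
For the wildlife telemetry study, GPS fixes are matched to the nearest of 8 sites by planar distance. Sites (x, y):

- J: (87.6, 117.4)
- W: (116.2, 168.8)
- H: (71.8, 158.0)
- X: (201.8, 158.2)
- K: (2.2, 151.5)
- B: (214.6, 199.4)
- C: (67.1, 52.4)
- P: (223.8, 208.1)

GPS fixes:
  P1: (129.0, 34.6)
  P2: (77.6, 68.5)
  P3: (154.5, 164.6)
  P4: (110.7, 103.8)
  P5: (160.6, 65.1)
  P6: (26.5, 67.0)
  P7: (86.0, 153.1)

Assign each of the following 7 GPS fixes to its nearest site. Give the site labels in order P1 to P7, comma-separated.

C, C, W, J, J, C, H

P1 → C (d²=4148.45)
P2 → C (d²=369.46)
P3 → W (d²=1484.53)
P4 → J (d²=718.57)
P5 → J (d²=8064.29)
P6 → C (d²=1861.52)
P7 → H (d²=225.65)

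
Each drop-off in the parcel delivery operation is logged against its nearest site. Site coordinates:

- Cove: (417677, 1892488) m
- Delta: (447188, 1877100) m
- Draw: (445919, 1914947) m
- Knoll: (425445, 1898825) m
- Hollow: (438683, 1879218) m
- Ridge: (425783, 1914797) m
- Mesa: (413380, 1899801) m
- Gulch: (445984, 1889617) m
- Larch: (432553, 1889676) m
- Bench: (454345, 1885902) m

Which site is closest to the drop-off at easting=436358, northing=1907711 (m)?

Squared distances to each site:
Cove: 580719490.000; Delta: 1054322221.000; Draw: 143772417.000; Knoll: 198054565.000; Hollow: 817256674.000; Ridge: 162042021.000; Mesa: 590556584.000; Gulch: 420052712.000; Larch: 339739250.000; Bench: 799164650.000.
Minimum at Draw.

Draw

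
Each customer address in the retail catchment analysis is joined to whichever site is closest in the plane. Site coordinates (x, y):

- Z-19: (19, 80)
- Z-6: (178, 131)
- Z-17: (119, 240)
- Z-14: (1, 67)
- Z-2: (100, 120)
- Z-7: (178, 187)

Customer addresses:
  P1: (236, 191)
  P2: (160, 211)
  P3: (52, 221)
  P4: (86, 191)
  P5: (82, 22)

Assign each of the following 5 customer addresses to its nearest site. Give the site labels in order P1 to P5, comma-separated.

Z-7, Z-7, Z-17, Z-17, Z-19

P1 → Z-7 (d²=3380.00)
P2 → Z-7 (d²=900.00)
P3 → Z-17 (d²=4850.00)
P4 → Z-17 (d²=3490.00)
P5 → Z-19 (d²=7333.00)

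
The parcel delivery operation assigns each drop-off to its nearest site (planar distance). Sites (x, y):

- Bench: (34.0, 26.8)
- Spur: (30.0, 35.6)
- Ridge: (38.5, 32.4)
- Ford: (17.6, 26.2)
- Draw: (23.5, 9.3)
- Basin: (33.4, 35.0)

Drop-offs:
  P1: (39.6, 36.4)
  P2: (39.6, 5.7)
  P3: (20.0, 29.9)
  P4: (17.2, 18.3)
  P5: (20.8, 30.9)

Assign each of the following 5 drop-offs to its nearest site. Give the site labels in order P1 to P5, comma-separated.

Ridge, Draw, Ford, Ford, Ford

P1 → Ridge (d²=17.21)
P2 → Draw (d²=272.17)
P3 → Ford (d²=19.45)
P4 → Ford (d²=62.57)
P5 → Ford (d²=32.33)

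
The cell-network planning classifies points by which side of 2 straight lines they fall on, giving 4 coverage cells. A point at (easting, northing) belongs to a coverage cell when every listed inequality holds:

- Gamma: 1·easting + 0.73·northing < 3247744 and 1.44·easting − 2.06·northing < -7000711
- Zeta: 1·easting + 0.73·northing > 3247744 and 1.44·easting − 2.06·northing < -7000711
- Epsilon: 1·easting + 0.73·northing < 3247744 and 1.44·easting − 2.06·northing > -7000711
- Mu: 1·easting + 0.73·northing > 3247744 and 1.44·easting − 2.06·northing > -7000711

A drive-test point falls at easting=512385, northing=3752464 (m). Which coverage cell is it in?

1·512385 + 0.73·3752464 = 3251683.720, which is > 3247744
1.44·512385 − 2.06·3752464 = -6992241.440, which is > -7000711
This sign pattern matches Mu.

Mu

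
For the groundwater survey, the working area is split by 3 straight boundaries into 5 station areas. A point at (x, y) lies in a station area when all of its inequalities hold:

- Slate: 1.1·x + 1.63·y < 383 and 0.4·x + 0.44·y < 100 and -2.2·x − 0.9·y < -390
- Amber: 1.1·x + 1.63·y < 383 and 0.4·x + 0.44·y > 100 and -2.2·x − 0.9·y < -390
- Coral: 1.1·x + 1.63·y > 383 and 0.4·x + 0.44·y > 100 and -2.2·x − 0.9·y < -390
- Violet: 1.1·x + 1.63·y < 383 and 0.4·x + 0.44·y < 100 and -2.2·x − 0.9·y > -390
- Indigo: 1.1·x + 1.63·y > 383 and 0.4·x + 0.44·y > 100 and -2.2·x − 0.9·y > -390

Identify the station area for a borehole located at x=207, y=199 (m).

1.1·207 + 1.63·199 = 552.070, which is > 383
0.4·207 + 0.44·199 = 170.360, which is > 100
-2.2·207 − 0.9·199 = -634.500, which is < -390
This sign pattern matches Coral.

Coral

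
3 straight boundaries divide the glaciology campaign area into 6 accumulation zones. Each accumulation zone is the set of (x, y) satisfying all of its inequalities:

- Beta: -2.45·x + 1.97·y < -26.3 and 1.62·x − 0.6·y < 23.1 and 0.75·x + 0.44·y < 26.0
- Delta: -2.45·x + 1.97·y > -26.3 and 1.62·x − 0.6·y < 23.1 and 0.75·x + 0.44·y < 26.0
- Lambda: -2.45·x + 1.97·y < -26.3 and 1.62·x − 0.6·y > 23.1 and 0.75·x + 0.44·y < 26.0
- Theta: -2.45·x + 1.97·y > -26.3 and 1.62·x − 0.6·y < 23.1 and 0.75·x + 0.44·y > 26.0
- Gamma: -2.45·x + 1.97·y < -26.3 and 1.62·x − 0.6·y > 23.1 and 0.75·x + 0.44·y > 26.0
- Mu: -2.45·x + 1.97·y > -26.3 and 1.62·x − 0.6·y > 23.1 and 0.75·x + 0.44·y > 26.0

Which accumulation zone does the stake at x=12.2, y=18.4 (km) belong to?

Delta

-2.45·12.2 + 1.97·18.4 = 6.358, which is > -26.3
1.62·12.2 − 0.6·18.4 = 8.724, which is < 23.1
0.75·12.2 + 0.44·18.4 = 17.246, which is < 26.0
This sign pattern matches Delta.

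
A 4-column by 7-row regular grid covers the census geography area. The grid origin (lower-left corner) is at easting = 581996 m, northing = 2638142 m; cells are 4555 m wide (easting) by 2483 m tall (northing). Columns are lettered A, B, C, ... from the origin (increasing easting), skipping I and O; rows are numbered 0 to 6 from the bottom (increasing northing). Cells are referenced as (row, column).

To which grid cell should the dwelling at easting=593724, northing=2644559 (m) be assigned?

(2, C)

Column index: ⌊(593724 − 581996) / 4555⌋ = ⌊2.575⌋ = 2 → column C
Row offset from origin: ⌊(2644559 − 2638142) / 2483⌋ = ⌊2.584⌋ = 2 → row 2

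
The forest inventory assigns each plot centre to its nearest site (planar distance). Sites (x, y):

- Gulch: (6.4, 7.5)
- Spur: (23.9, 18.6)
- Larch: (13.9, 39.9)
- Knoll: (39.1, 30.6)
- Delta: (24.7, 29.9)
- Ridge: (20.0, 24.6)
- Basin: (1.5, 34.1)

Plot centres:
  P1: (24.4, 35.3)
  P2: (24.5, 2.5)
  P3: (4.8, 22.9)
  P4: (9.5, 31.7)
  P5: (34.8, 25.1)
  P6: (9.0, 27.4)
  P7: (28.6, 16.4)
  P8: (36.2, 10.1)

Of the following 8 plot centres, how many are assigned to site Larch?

P1 → Delta
P2 → Spur
P3 → Basin
P4 → Basin
P5 → Knoll
P6 → Basin
P7 → Spur
P8 → Spur
0 of the 8 go to Larch.

0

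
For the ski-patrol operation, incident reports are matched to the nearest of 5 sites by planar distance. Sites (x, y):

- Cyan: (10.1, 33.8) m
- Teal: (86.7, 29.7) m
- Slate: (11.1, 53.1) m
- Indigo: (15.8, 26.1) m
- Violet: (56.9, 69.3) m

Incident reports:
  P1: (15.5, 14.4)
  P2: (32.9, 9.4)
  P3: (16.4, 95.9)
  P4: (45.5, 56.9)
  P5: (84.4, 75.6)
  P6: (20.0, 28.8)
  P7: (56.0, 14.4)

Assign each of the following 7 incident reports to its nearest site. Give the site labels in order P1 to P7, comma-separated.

P1 → Indigo (d²=136.98)
P2 → Indigo (d²=571.30)
P3 → Slate (d²=1859.93)
P4 → Violet (d²=283.72)
P5 → Violet (d²=795.94)
P6 → Indigo (d²=24.93)
P7 → Teal (d²=1176.58)

Indigo, Indigo, Slate, Violet, Violet, Indigo, Teal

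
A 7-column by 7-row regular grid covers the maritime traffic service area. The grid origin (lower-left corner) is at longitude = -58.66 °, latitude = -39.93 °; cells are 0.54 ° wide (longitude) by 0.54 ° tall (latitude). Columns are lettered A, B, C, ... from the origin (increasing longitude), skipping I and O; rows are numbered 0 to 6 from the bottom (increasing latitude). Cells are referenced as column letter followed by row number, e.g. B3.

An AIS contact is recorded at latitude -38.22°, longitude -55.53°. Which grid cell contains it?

Column index: ⌊(-55.53 − -58.66) / 0.54⌋ = ⌊5.796⌋ = 5 → column F
Row offset from origin: ⌊(-38.22 − -39.93) / 0.54⌋ = ⌊3.167⌋ = 3 → row 3

F3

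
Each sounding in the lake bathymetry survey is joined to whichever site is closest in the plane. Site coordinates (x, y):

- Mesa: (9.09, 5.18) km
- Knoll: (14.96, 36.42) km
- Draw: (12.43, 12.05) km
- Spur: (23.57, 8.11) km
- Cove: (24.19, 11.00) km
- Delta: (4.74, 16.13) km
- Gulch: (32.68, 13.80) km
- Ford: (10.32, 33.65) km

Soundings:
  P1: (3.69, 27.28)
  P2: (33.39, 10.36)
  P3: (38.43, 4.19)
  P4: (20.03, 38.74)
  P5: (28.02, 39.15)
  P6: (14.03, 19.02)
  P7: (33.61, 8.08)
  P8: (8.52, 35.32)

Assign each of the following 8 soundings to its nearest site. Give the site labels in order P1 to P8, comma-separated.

Ford, Gulch, Gulch, Knoll, Knoll, Draw, Gulch, Ford

P1 → Ford (d²=84.53)
P2 → Gulch (d²=12.34)
P3 → Gulch (d²=125.41)
P4 → Knoll (d²=31.09)
P5 → Knoll (d²=178.02)
P6 → Draw (d²=51.14)
P7 → Gulch (d²=33.58)
P8 → Ford (d²=6.03)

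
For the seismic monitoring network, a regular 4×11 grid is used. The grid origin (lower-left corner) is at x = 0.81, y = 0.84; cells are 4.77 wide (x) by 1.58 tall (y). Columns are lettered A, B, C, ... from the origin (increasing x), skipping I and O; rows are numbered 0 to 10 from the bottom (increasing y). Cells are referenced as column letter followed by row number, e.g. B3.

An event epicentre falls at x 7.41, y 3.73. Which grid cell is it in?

B1

Column index: ⌊(7.41 − 0.81) / 4.77⌋ = ⌊1.384⌋ = 1 → column B
Row offset from origin: ⌊(3.73 − 0.84) / 1.58⌋ = ⌊1.829⌋ = 1 → row 1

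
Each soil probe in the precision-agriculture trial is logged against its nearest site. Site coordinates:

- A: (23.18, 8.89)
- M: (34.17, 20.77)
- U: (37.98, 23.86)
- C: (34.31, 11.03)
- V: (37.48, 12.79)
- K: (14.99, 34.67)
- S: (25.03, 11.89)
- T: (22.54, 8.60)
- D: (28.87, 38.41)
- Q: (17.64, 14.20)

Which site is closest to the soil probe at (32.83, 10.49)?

Squared distances to each site:
A: 95.682; M: 107.474; U: 205.279; C: 2.482; V: 26.912; K: 902.938; S: 62.800; T: 109.456; D: 795.208; Q: 244.500.
Minimum at C.

C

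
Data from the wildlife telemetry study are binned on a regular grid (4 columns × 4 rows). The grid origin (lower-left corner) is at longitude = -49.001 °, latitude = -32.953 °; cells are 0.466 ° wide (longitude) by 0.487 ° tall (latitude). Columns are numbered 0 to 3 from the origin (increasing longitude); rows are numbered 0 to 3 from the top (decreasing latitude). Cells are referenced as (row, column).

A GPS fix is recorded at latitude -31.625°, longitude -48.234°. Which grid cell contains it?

(1, 1)

Column index: ⌊(-48.234 − -49.001) / 0.466⌋ = ⌊1.646⌋ = 1
Row offset from origin: ⌊(-31.625 − -32.953) / 0.487⌋ = ⌊2.727⌋ = 2 → row 1 (counted from top)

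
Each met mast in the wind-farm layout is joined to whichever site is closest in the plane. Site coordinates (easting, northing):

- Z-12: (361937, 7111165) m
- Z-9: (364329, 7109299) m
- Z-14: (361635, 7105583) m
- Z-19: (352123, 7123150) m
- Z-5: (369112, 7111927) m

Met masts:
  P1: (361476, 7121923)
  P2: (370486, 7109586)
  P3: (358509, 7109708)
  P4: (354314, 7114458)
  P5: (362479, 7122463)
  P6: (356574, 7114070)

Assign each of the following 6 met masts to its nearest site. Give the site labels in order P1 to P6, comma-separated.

P1 → Z-19 (d²=88984138.00)
P2 → Z-5 (d²=7368157.00)
P3 → Z-12 (d²=13874033.00)
P4 → Z-12 (d²=68953978.00)
P5 → Z-19 (d²=107718705.00)
P6 → Z-12 (d²=37200794.00)

Z-19, Z-5, Z-12, Z-12, Z-19, Z-12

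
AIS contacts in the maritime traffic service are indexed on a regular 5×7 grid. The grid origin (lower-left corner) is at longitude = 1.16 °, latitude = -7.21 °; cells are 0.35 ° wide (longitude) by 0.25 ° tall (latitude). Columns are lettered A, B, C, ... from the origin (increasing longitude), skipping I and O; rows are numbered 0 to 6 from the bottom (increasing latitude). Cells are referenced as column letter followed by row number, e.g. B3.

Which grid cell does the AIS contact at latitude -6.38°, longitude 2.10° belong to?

Column index: ⌊(2.10 − 1.16) / 0.35⌋ = ⌊2.686⌋ = 2 → column C
Row offset from origin: ⌊(-6.38 − -7.21) / 0.25⌋ = ⌊3.320⌋ = 3 → row 3

C3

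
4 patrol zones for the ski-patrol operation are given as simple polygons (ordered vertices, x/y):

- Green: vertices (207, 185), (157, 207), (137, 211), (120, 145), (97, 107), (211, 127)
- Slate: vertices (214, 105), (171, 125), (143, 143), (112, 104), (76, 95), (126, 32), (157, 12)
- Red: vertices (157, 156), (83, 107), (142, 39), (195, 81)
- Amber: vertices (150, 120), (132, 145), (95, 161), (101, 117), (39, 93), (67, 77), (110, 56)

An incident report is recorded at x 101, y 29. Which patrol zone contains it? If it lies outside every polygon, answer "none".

none

Cast a ray rightward from (101, 29). For each polygon, the edges (by vertex number in listed order) whose endpoints lie on opposite sides of y = 29, where each meets that height, and whether that is right or left of the point:
Green: no edge straddles that height → 0 crossings.
Slate: 6–7 at x≈130.7 (right), 7–1 at x≈167.4 (right) → 2 crossings.
Red: no edge straddles that height → 0 crossings.
Amber: no edge straddles that height → 0 crossings.
All counts are even, so the point lies outside every listed polygon.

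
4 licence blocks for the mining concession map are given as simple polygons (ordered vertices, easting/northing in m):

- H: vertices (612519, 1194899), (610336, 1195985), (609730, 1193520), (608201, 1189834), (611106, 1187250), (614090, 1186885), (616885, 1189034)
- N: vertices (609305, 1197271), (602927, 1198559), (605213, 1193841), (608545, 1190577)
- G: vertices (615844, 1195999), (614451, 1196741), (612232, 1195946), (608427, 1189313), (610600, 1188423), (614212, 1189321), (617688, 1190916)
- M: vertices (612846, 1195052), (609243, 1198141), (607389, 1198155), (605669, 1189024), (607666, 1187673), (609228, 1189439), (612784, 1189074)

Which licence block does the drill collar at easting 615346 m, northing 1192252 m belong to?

Cast a ray rightward from (615346, 1192252). For each polygon, the edges (by vertex number in listed order) whose endpoints lie on opposite sides of northing = 1192252, where each meets that height, and whether that is right or left of the point:
H: 3–4 at easting≈609204.0 (left), 7–1 at easting≈614489.5 (left) → 0 crossings.
N: 3–4 at easting≈606835.1 (left), 4–1 at easting≈608735.2 (left) → 0 crossings.
G: 3–4 at easting≈610112.9 (left), 7–1 at easting≈617203.3 (right) → 1 crossing.
M: 3–4 at easting≈606277.1 (left), 7–1 at easting≈612817.0 (left) → 0 crossings.
Only G has an odd count, so the point is inside G.

G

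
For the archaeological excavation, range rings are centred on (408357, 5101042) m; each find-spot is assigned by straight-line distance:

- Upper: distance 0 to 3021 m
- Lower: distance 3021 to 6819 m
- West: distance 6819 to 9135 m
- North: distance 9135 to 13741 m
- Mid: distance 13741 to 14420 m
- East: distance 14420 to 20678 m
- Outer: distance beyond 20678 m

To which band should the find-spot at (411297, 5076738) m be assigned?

Outer

Distance = √((411297−408357)² + (5076738−5101042)²) = √(8643600.000 + 590684416.000) = 24481.177 m.
20678 ≤ 24481.177 < ∞ → Outer.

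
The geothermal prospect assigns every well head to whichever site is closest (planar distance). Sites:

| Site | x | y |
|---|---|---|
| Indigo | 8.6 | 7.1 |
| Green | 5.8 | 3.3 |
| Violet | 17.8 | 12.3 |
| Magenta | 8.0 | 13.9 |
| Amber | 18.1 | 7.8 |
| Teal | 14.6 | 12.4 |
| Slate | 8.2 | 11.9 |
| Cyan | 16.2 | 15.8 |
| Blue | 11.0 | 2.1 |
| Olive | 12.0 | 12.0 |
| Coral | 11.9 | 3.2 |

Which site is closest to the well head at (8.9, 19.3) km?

Squared distances to each site:
Indigo: 148.930; Green: 265.610; Violet: 128.210; Magenta: 29.970; Amber: 216.890; Teal: 80.100; Slate: 55.250; Cyan: 65.540; Blue: 300.250; Olive: 62.900; Coral: 268.210.
Minimum at Magenta.

Magenta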